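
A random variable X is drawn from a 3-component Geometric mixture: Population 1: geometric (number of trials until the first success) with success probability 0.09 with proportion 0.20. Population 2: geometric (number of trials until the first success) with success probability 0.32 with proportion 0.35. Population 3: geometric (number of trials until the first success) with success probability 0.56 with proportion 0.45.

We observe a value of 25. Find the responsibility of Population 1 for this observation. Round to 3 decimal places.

Apply Bayes' rule: the posterior for each component is proportional to its prior times its likelihood at x.
Evaluate each component's likelihood at the observed value:
  p_1 = 0.00935914
  p_2 = 3.05748e-05
  p_3 = 1.55257e-09
Unnormalised posteriors:
  P(Z=1)·p_1 = 0.20 × 0.00935914 = 0.00187183
  P(Z=2)·p_2 = 0.35 × 3.05748e-05 = 1.07012e-05
  P(Z=3)·p_3 = 0.45 × 1.55257e-09 = 6.98658e-10
Denominator: 0.00187183 + 1.07012e-05 + 6.98658e-10 = 0.00188253
So the posterior for Population 1 is 0.00187183 / 0.00188253 ≈ 0.994.

0.994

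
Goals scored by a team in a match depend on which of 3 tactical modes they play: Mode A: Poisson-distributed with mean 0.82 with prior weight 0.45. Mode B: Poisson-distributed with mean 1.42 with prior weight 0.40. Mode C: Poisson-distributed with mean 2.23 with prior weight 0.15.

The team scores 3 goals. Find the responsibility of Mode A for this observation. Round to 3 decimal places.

Apply Bayes' rule: the posterior for each component is proportional to its prior times its likelihood at x.
Component likelihoods at x = 3 goals:
  f_A = 0.0404733
  f_B = 0.115349
  f_C = 0.198741
Multiply by the mixture weights:
  w_A·f_A = 0.45 × 0.0404733 = 0.018213
  w_B·f_B = 0.40 × 0.115349 = 0.0461398
  w_C·f_C = 0.15 × 0.198741 = 0.0298111
Sum: 0.018213 + 0.0461398 + 0.0298111 = 0.0941639
So the posterior for Mode A is 0.018213 / 0.0941639 ≈ 0.193.

0.193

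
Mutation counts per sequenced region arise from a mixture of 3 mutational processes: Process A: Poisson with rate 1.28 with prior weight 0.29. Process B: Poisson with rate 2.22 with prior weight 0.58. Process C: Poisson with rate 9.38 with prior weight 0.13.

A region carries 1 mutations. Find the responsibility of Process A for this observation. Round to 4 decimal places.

0.4245

The responsibility of component k is w_k f_k(x) divided by Σ_j w_j f_j(x).
Component likelihoods at x = 1 mutations:
  p_A = e^(−1.28)·1.28^1/1! = 0.355888
  p_B = e^(−2.22)·2.22^1/1! = 0.241112
  p_C = e^(−9.38)·9.38^1/1! = 0.000791627
Unnormalised posteriors:
  w_A·p_A = 0.29 × 0.355888 = 0.103207
  w_B·p_B = 0.58 × 0.241112 = 0.139845
  w_C·p_C = 0.13 × 0.000791627 = 0.000102912
Sum: 0.103207 + 0.139845 + 0.000102912 = 0.243155
Responsibility of Process A: 0.103207 / 0.243155 ≈ 0.4245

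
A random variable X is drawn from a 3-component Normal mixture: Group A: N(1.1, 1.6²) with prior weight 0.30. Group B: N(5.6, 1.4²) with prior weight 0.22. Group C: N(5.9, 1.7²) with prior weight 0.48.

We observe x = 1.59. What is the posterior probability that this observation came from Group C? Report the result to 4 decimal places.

Posterior ∝ prior × likelihood, so P(k | x) ∝ w_k f_k(x); normalise over all components.
Component likelihoods at x = 1.59:
  L_A = 0.237916
  L_B = 0.00471278
  L_C = 0.0094341
Prior × likelihood for each component:
  w_A·L_A = 0.30 × 0.237916 = 0.0713749
  w_B·L_B = 0.22 × 0.00471278 = 0.00103681
  w_C·L_C = 0.48 × 0.0094341 = 0.00452837
Denominator: 0.0713749 + 0.00103681 + 0.00452837 = 0.07694
Responsibility of Group C: 0.00452837 / 0.07694 ≈ 0.0589

0.0589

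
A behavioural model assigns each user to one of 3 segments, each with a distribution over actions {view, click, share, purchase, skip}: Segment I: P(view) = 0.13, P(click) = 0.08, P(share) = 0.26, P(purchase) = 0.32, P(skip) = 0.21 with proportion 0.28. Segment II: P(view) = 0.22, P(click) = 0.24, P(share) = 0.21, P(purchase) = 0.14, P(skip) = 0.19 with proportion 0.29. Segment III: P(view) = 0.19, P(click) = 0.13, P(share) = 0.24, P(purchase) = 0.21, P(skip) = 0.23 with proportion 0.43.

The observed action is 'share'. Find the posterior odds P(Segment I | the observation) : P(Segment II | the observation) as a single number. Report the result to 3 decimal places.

1.195

Posterior odds = (P(Z=i) f_i(x)) / (P(Z=j) f_j(x)); the normalising sum cancels.
Categorical probabilities:
  p_I = 0.26
  p_II = 0.21
  p_III = 0.24
0.0728 / 0.0609 ≈ 1.195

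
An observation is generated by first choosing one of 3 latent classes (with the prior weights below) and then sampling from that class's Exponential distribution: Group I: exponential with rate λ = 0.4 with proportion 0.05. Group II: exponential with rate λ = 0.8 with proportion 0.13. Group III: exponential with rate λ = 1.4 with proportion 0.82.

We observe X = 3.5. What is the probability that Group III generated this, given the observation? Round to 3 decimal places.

By Bayes' theorem, P(k | x) = π_k f_k(x) / Σ_j π_j f_j(x).
Exponential densities:
  f_I = 0.4·e^(−0.4·3.5) = 0.4·e^(−1.4000) = 0.0986388
  f_II = 0.8·e^(−0.8·3.5) = 0.8·e^(−2.8000) = 0.0486481
  f_III = 1.4·e^(−1.4·3.5) = 1.4·e^(−4.9000) = 0.0104252
Unnormalised posteriors:
  π_I·f_I = 0.05 × 0.0986388 = 0.00493194
  π_II·f_II = 0.13 × 0.0486481 = 0.00632425
  π_III·f_III = 0.82 × 0.0104252 = 0.00854868
Denominator: 0.00493194 + 0.00632425 + 0.00854868 = 0.0198049
P(Group III | the observation) ≈ 0.432

0.432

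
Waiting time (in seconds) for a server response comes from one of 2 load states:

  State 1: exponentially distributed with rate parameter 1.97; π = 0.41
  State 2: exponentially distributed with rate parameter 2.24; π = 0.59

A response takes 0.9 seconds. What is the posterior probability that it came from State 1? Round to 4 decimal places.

Apply Bayes' rule: the posterior for each component is proportional to its prior times its likelihood at x.
Evaluate each component's likelihood at the observed value:
  f_1 = 1.97·e^(−1.97·0.9) = 1.97·e^(−1.7730) = 0.334551
  f_2 = 2.24·e^(−2.24·0.9) = 2.24·e^(−2.0160) = 0.298339
Multiply by the mixture weights:
  π_1·f_1 = 0.41 × 0.334551 = 0.137166
  π_2·f_2 = 0.59 × 0.298339 = 0.17602
Marginal: 0.137166 + 0.17602 = 0.313186
So the posterior for State 1 is 0.137166 / 0.313186 ≈ 0.4380.

0.4380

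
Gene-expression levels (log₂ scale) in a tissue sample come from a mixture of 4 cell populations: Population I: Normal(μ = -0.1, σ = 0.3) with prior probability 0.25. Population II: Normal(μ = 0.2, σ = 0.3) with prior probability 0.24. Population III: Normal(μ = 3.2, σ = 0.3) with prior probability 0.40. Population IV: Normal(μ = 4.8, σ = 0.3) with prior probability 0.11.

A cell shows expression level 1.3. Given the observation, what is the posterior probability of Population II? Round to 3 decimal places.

0.984

P(component k | x) = π_k·f_k(x) / marginal(x), where marginal(x) = Σ_j π_j·f_j(x).
Component likelihoods at x = 1.3:
  f_I = 2.48202e-05
  f_II = 0.0016009
  f_III = 2.59282e-09
  f_IV = 3.69519e-30
Multiply by the mixture weights:
  π_I·f_I = 0.25 × 2.48202e-05 = 6.20504e-06
  π_II·f_II = 0.24 × 0.0016009 = 0.000384217
  π_III·f_III = 0.40 × 2.59282e-09 = 1.03713e-09
  π_IV·f_IV = 0.11 × 3.69519e-30 = 4.06471e-31
Sum: 6.20504e-06 + 0.000384217 + 1.03713e-09 + 4.06471e-31 = 0.000390423
Responsibility of Population II: 0.000384217 / 0.000390423 ≈ 0.984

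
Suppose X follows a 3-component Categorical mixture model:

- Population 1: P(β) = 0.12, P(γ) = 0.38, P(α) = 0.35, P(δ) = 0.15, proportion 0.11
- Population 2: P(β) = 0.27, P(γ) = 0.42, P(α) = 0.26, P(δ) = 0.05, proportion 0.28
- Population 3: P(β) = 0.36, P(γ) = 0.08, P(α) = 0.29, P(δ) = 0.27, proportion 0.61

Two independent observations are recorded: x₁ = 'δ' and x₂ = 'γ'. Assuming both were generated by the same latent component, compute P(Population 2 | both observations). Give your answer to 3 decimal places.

0.232

Posterior ∝ prior × likelihood, so P(k | x) ∝ π_k f_k(x); normalise over all components.
Since both observations come from the same component, the likelihood for component k is f_k(x₁)·f_k(x₂).
  L_1 = [P(δ | comp) = 0.15] × [0.38] = 0.057
  L_2 = [P(δ | comp) = 0.05] × [0.42] = 0.021
  L_3 = [P(δ | comp) = 0.27] × [0.08] = 0.0216
Multiply by the mixture weights:
  π_1·L_1 = 0.11 × 0.057 = 0.00627
  π_2·L_2 = 0.28 × 0.021 = 0.00588
  π_3·L_3 = 0.61 × 0.0216 = 0.013176
Sum: 0.00627 + 0.00588 + 0.013176 = 0.025326
P(Population 2 | x₁, x₂) ≈ 0.232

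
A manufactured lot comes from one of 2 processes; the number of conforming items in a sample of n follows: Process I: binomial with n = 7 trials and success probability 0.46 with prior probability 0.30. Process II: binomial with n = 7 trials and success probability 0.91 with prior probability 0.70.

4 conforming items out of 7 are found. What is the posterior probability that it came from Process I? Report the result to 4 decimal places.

Posterior ∝ prior × likelihood, so P(k | x) ∝ π_k f_k(x); normalise over all components.
Component likelihoods at x = 4 conforming items out of 7:
  f_I = 0.246763
  f_II = 0.0174969
Prior × likelihood for each component:
  π_I·f_I = 0.30 × 0.246763 = 0.074029
  π_II·f_II = 0.70 × 0.0174969 = 0.0122478
Marginal: 0.074029 + 0.0122478 = 0.0862768
P(Process I | the observation) ≈ 0.8580

0.8580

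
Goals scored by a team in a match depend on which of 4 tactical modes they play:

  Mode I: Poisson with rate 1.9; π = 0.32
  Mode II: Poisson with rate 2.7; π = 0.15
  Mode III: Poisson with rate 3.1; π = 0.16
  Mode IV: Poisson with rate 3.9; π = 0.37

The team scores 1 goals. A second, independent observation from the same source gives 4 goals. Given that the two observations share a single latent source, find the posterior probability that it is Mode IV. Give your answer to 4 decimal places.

0.2713

Posterior ∝ prior × likelihood, so P(k | x) ∝ π_k f_k(x); normalise over all components.
Since both observations come from the same component, the likelihood for component k is f_k(x₁)·f_k(x₂).
  L_I = [0.28418] × [0.0812164] = 0.0230801
  L_II = [0.181455] × [0.148816] = 0.0270033
  L_III = [0.139653] × [0.17335] = 0.0242087
  L_IV = [0.0789435] × [0.195119] = 0.0154033
Weight by the priors:
  π_I·L_I = 0.32 × 0.0230801 = 0.00738563
  π_II·L_II = 0.15 × 0.0270033 = 0.0040505
  π_III·L_III = 0.16 × 0.0242087 = 0.00387339
  π_IV·L_IV = 0.37 × 0.0154033 = 0.00569923
Sum: 0.00738563 + 0.0040505 + 0.00387339 + 0.00569923 = 0.0210088
So the posterior for Mode IV is 0.00569923 / 0.0210088 ≈ 0.2713.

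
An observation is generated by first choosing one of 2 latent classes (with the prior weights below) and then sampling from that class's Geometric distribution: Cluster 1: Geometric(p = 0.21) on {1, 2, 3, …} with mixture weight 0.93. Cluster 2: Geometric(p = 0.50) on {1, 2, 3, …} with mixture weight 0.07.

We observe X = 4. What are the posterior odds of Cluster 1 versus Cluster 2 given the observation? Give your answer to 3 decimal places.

Since P(k|x) ∝ π_k f_k(x), the posterior odds are π_i f_i(x) / (π_j f_j(x)).
Evaluate each component's likelihood at the observed value:
  L_1 = 0.103538
  L_2 = 0.0625
Odds = (0.93/0.07) × (0.103538/0.0625) = 13.2857 × 1.65661 ≈ 22.009

22.009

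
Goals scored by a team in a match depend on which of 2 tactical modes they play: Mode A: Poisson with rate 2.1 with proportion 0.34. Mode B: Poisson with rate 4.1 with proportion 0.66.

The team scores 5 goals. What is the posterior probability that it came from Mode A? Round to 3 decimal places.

P(component k | x) = P(Z=k)·f_k(x) / marginal(x), where marginal(x) = Σ_j P(Z=j)·f_j(x).
Evaluate each component's likelihood at the observed value:
  p_A = e^(−2.1)·2.1^5/5! = 0.041677
  p_B = e^(−4.1)·4.1^5/5! = 0.160004
Unnormalised posteriors:
  P(Z=A)·p_A = 0.34 × 0.041677 = 0.0141702
  P(Z=B)·p_B = 0.66 × 0.160004 = 0.105603
Marginal: 0.0141702 + 0.105603 = 0.119773
So the posterior for Mode A is 0.0141702 / 0.119773 ≈ 0.118.

0.118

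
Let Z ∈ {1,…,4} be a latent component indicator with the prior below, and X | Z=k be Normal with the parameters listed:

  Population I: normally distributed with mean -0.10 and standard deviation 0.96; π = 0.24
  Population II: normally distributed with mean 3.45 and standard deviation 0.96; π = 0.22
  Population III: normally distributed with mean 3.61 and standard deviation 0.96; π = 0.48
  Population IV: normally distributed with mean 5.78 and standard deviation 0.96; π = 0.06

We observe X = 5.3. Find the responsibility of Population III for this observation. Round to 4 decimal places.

Apply Bayes' rule: the posterior for each component is proportional to its prior times its likelihood at x.
Normal densities:
  p_I = (1/(0.96·√(2π)))·exp(−(5.3−-0.10)²/(2·0.96²)) = 0.415565·exp(-15.82031) = 5.59712e-08
  p_II = (1/(0.96·√(2π)))·exp(−(5.3−3.45)²/(2·0.96²)) = 0.415565·exp(-1.85683) = 0.0648978
  p_III = (1/(0.96·√(2π)))·exp(−(5.3−3.61)²/(2·0.96²)) = 0.415565·exp(-1.54953) = 0.088244
  p_IV = (1/(0.96·√(2π)))·exp(−(5.3−5.78)²/(2·0.96²)) = 0.415565·exp(-0.12500) = 0.366735
Unnormalised posteriors:
  π_I·p_I = 0.24 × 5.59712e-08 = 1.34331e-08
  π_II·p_II = 0.22 × 0.0648978 = 0.0142775
  π_III·p_III = 0.48 × 0.088244 = 0.0423571
  π_IV·p_IV = 0.06 × 0.366735 = 0.0220041
Denominator: 1.34331e-08 + 0.0142775 + 0.0423571 + 0.0220041 = 0.0786387
P(Population III | data) = 0.0423571 / 0.0786387 ≈ 0.5386

0.5386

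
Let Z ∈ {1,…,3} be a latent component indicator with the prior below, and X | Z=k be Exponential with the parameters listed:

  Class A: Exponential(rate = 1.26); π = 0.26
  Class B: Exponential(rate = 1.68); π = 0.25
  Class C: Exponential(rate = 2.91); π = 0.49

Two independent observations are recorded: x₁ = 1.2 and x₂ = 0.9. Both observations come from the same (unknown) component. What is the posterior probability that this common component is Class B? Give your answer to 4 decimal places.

0.3500

P(component k | x) = w_k·f_k(x) / marginal(x), where marginal(x) = Σ_j w_j·f_j(x).
Since both observations come from the same component, the likelihood for component k is f_k(x₁)·f_k(x₂).
  f_A = [1.26·e^(−1.26·1.2) = 1.26·e^(−1.5120) = 0.27779] × [0.405397] = 0.112615
  f_B = [1.68·e^(−1.68·1.2) = 1.68·e^(−2.0160) = 0.223754] × [0.370387] = 0.0828758
  f_C = [2.91·e^(−2.91·1.2) = 2.91·e^(−3.4920) = 0.0885802] × [0.212068] = 0.0187851
Multiply by the mixture weights:
  w_A·f_A = 0.26 × 0.112615 = 0.02928
  w_B·f_B = 0.25 × 0.0828758 = 0.0207189
  w_C·f_C = 0.49 × 0.0187851 = 0.00920468
Marginal: 0.02928 + 0.0207189 + 0.00920468 = 0.0592036
P(Class B | x) ≈ 0.3500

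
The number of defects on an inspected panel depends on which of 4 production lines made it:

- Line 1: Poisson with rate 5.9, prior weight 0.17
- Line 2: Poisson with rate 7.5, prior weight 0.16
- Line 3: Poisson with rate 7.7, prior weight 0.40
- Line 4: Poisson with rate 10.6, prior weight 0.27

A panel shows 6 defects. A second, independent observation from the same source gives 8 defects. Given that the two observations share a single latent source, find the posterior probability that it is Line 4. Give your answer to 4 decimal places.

Posterior ∝ prior × likelihood, so P(k | x) ∝ w_k f_k(x); normalise over all components.
Since both observations come from the same component, the likelihood for component k is f_k(x₁)·f_k(x₂).
  f_1 = [e^(−5.9)·5.9^6/6! = 0.160488] × [0.0997604] = 0.0160103
  f_2 = [e^(−7.5)·7.5^6/6! = 0.136718] × [0.137329] = 0.0187753
  f_3 = [e^(−7.7)·7.7^6/6! = 0.131082] × [0.138783] = 0.0181921
  f_4 = [e^(−10.6)·10.6^6/6! = 0.0490887] × [0.0984929] = 0.00483488
Unnormalised posteriors:
  w_1·f_1 = 0.17 × 0.0160103 = 0.00272176
  w_2·f_2 = 0.16 × 0.0187753 = 0.00300405
  w_3·f_3 = 0.40 × 0.0181921 = 0.00727683
  w_4·f_4 = 0.27 × 0.00483488 = 0.00130542
Sum: 0.00272176 + 0.00300405 + 0.00727683 + 0.00130542 = 0.0143081
P(Line 4 | x₁,x₂) = 0.00130542 / 0.0143081 ≈ 0.0912

0.0912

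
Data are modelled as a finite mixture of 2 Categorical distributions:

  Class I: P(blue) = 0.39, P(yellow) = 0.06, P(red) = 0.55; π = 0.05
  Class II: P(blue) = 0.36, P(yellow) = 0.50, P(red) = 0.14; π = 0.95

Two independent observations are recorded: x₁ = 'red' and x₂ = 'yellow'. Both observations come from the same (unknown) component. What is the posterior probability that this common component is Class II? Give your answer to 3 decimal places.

0.976

By Bayes' theorem, P(k | x) = w_k f_k(x) / Σ_j w_j f_j(x).
Since both observations come from the same component, the likelihood for component k is f_k(x₁)·f_k(x₂).
  p_I = [0.55] × [0.06] = 0.033
  p_II = [0.14] × [0.5] = 0.07
Unnormalised posteriors:
  w_I·p_I = 0.05 × 0.033 = 0.00165
  w_II·p_II = 0.95 × 0.07 = 0.0665
Marginal: 0.00165 + 0.0665 = 0.06815
So the posterior for Class II is 0.0665 / 0.06815 ≈ 0.976.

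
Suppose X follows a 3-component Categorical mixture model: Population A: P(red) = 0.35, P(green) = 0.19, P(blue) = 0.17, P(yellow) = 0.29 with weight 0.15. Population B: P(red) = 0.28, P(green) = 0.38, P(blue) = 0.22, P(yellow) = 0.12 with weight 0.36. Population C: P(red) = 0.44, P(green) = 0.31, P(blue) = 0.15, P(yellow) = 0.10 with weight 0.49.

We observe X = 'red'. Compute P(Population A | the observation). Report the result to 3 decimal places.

0.142

The responsibility of component k is π_k f_k(x) divided by Σ_j π_j f_j(x).
Component likelihoods at x = 'red':
  L_A = 0.35
  L_B = 0.28
  L_C = 0.44
Unnormalised posteriors:
  π_A·L_A = 0.15 × 0.35 = 0.0525
  π_B·L_B = 0.36 × 0.28 = 0.1008
  π_C·L_C = 0.49 × 0.44 = 0.2156
Marginal: 0.0525 + 0.1008 + 0.2156 = 0.3689
P(Population A | data) ≈ 0.142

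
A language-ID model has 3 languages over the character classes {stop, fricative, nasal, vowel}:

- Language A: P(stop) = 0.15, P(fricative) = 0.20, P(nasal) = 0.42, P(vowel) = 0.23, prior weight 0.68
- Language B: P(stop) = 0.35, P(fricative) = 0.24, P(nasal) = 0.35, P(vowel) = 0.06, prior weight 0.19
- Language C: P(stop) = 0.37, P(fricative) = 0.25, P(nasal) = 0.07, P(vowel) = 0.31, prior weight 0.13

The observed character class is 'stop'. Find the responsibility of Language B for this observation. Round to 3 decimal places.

0.307

Posterior ∝ prior × likelihood, so P(k | x) ∝ P(Z=k) f_k(x); normalise over all components.
Categorical probabilities:
  L_A = P(stop | comp) = 0.15
  L_B = P(stop | comp) = 0.35
  L_C = P(stop | comp) = 0.37
Prior × likelihood for each component:
  P(Z=A)·L_A = 0.68 × 0.15 = 0.102
  P(Z=B)·L_B = 0.19 × 0.35 = 0.0665
  P(Z=C)·L_C = 0.13 × 0.37 = 0.0481
Denominator: 0.102 + 0.0665 + 0.0481 = 0.2166
P(Language B | x) = 0.0665 / 0.2166 ≈ 0.307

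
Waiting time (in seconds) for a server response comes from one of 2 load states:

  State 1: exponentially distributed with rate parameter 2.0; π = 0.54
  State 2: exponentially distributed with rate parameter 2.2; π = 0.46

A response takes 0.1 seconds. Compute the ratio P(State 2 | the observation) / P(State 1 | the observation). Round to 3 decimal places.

Since P(k|x) ∝ π_k f_k(x), the posterior odds are π_i f_i(x) / (π_j f_j(x)).
Evaluate each component's likelihood at the observed value:
  f_1 = 1.63746
  f_2 = 1.76554
Posterior odds = (π_2·f_2) / (π_1·f_1) = (0.46·1.76554) / (0.54·1.63746) = 0.812149 / 0.884229 ≈ 0.918

0.918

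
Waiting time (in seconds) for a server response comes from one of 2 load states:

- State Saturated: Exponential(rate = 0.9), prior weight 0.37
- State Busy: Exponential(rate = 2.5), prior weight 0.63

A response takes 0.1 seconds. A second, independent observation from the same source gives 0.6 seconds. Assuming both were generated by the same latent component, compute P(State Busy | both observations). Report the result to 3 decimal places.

Posterior ∝ prior × likelihood, so P(k | x) ∝ w_k f_k(x); normalise over all components.
Since both observations come from the same component, the likelihood for component k is f_k(x₁)·f_k(x₂).
  p_Saturated = [0.822538] × [0.524473] = 0.431399
  p_Busy = [1.947] × [0.557825] = 1.08609
Prior × likelihood for each component:
  w_Saturated·p_Saturated = 0.37 × 0.431399 = 0.159618
  w_Busy·p_Busy = 0.63 × 1.08609 = 0.684235
Sum: 0.159618 + 0.684235 = 0.843853
P(State Busy | x₁,x₂) ≈ 0.811

0.811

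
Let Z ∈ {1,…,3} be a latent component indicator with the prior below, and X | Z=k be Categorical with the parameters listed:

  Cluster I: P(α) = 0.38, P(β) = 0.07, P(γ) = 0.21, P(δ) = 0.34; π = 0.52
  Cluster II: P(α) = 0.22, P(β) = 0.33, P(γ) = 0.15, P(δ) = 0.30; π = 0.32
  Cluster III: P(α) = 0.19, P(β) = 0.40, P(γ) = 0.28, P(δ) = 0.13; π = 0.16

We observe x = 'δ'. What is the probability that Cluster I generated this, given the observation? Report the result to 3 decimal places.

0.602

P(component k | x) = π_k·f_k(x) / marginal(x), where marginal(x) = Σ_j π_j·f_j(x).
Categorical probabilities:
  L_I = 0.34
  L_II = 0.3
  L_III = 0.13
Multiply by the mixture weights:
  π_I·L_I = 0.52 × 0.34 = 0.1768
  π_II·L_II = 0.32 × 0.3 = 0.096
  π_III·L_III = 0.16 × 0.13 = 0.0208
Normaliser: 0.1768 + 0.096 + 0.0208 = 0.2936
P(Cluster I | 'δ') ≈ 0.602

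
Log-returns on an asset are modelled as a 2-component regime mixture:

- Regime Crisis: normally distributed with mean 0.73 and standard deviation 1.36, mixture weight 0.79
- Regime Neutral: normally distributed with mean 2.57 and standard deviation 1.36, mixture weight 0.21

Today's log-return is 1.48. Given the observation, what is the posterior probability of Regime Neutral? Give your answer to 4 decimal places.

By Bayes' theorem, P(k | x) = π_k f_k(x) / Σ_j π_j f_j(x).
Component likelihoods at x = 1.48:
  p_Crisis = (1/(1.36·√(2π)))·exp(−(1.48−0.73)²/(2·1.36²)) = 0.293340·exp(-0.15206) = 0.25196
  p_Neutral = (1/(1.36·√(2π)))·exp(−(1.48−2.57)²/(2·1.36²)) = 0.293340·exp(-0.32118) = 0.212758
Weight by the priors:
  π_Crisis·p_Crisis = 0.79 × 0.25196 = 0.199049
  π_Neutral·p_Neutral = 0.21 × 0.212758 = 0.0446791
Evidence: 0.199049 + 0.0446791 = 0.243728
Responsibility of Regime Neutral: 0.0446791 / 0.243728 ≈ 0.1833

0.1833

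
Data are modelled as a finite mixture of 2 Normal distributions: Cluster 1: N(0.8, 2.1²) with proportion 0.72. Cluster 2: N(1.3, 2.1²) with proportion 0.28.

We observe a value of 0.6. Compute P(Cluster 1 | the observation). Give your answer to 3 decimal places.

The responsibility of component k is w_k f_k(x) divided by Σ_j w_j f_j(x).
Normal densities:
  p_1 = 0.189113
  p_2 = 0.179706
Weight by the priors:
  w_1·p_1 = 0.72 × 0.189113 = 0.136161
  w_2·p_2 = 0.28 × 0.179706 = 0.0503178
Denominator: 0.136161 + 0.0503178 = 0.186479
P(Cluster 1 | 0.6) = 0.136161 / 0.186479 ≈ 0.730

0.730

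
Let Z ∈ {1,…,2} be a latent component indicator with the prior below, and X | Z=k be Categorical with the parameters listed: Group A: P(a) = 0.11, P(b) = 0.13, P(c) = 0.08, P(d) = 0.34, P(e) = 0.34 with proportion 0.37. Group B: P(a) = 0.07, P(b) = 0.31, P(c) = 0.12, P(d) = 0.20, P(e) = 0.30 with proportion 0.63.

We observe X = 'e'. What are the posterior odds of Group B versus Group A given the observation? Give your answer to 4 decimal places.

Posterior odds = (π_i f_i(x)) / (π_j f_j(x)); the normalising sum cancels.
Component likelihoods at x = 'e':
  L_A = P(e | comp) = 0.34
  L_B = P(e | comp) = 0.30
Odds = (0.63/0.37) × (0.3/0.34) = 1.7027 × 0.882353 ≈ 1.5024

1.5024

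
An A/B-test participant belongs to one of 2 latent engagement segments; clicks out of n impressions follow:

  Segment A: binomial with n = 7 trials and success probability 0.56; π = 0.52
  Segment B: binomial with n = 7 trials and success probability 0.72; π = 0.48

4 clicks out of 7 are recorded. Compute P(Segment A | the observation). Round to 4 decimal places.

0.6061

The responsibility of component k is w_k f_k(x) divided by Σ_j w_j f_j(x).
Component likelihoods at x = 4 clicks out of 7:
  f_A = 0.29321
  f_B = 0.206477
Prior × likelihood for each component:
  w_A·f_A = 0.52 × 0.29321 = 0.152469
  w_B·f_B = 0.48 × 0.206477 = 0.0991091
Normaliser: 0.152469 + 0.0991091 = 0.251578
Responsibility of Segment A: 0.152469 / 0.251578 ≈ 0.6061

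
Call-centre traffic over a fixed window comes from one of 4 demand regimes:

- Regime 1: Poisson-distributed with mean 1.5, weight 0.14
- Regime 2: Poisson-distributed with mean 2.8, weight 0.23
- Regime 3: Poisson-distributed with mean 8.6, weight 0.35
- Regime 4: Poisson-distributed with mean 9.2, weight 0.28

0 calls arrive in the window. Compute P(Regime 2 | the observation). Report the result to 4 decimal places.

0.3086

By Bayes' theorem, P(k | x) = w_k f_k(x) / Σ_j w_j f_j(x).
Poisson probabilities:
  L_1 = e^(−1.5)·1.5^0/0! = 0.22313
  L_2 = e^(−2.8)·2.8^0/0! = 0.0608101
  L_3 = e^(−8.6)·8.6^0/0! = 0.000184106
  L_4 = e^(−9.2)·9.2^0/0! = 0.000101039
Multiply by the mixture weights:
  w_1·L_1 = 0.14 × 0.22313 = 0.0312382
  w_2·L_2 = 0.23 × 0.0608101 = 0.0139863
  w_3·L_3 = 0.35 × 0.000184106 = 6.4437e-05
  w_4·L_4 = 0.28 × 0.000101039 = 2.8291e-05
Evidence: 0.0312382 + 0.0139863 + 6.4437e-05 + 2.8291e-05 = 0.0453173
So the posterior for Regime 2 is 0.0139863 / 0.0453173 ≈ 0.3086.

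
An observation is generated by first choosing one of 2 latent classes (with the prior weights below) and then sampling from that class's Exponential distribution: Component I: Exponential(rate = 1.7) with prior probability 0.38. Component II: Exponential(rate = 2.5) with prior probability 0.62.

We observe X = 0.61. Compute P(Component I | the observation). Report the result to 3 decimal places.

0.404

Apply Bayes' rule: the posterior for each component is proportional to its prior times its likelihood at x.
Evaluate each component's likelihood at the observed value:
  L_I = 1.7·e^(−1.7·0.61) = 1.7·e^(−1.0370) = 0.602678
  L_II = 2.5·e^(−2.5·0.61) = 2.5·e^(−1.5250) = 0.544053
Weight by the priors:
  π_I·L_I = 0.38 × 0.602678 = 0.229018
  π_II·L_II = 0.62 × 0.544053 = 0.337313
Evidence: 0.229018 + 0.337313 = 0.56633
P(Component I | x) ≈ 0.404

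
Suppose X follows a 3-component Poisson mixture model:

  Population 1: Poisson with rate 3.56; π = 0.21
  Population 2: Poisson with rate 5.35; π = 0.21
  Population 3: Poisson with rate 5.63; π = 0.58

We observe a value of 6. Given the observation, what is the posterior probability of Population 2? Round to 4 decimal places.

Apply Bayes' rule: the posterior for each component is proportional to its prior times its likelihood at x.
Component likelihoods at x = 6:
  L_1 = e^(−3.56)·3.56^6/6! = 0.0804043
  L_2 = e^(−5.35)·5.35^6/6! = 0.154637
  L_3 = e^(−5.63)·5.63^6/6! = 0.158723
Weight by the priors:
  π_1·L_1 = 0.21 × 0.0804043 = 0.0168849
  π_2·L_2 = 0.21 × 0.154637 = 0.0324739
  π_3·L_3 = 0.58 × 0.158723 = 0.0920594
Marginal: 0.0168849 + 0.0324739 + 0.0920594 = 0.141418
P(Population 2 | the observation) = 0.0324739 / 0.141418 ≈ 0.2296

0.2296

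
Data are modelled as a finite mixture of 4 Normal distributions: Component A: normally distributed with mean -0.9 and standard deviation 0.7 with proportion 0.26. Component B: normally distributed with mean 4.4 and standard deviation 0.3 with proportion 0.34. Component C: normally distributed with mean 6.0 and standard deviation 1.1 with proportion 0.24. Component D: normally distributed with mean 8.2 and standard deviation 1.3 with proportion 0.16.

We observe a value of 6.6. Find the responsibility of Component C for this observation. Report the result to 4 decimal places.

0.7652

By Bayes' theorem, P(k | x) = w_k f_k(x) / Σ_j w_j f_j(x).
Component likelihoods at x = 6.6:
  f_A = (1/(0.7·√(2π)))·exp(−(6.6−-0.9)²/(2·0.7²)) = 0.569918·exp(-57.39796) = 6.73279e-26
  f_B = (1/(0.3·√(2π)))·exp(−(6.6−4.4)²/(2·0.3²)) = 1.329808·exp(-26.88889) = 2.79314e-12
  f_C = (1/(1.1·√(2π)))·exp(−(6.6−6.0)²/(2·1.1²)) = 0.362675·exp(-0.14876) = 0.312544
  f_D = (1/(1.3·√(2π)))·exp(−(6.6−8.2)²/(2·1.3²)) = 0.306879·exp(-0.75740) = 0.143891
Prior × likelihood for each component:
  w_A·f_A = 0.26 × 6.73279e-26 = 1.75053e-26
  w_B·f_B = 0.34 × 2.79314e-12 = 9.49668e-13
  w_C·f_C = 0.24 × 0.312544 = 0.0750106
  w_D·f_D = 0.16 × 0.143891 = 0.0230226
Sum: 1.75053e-26 + 9.49668e-13 + 0.0750106 + 0.0230226 = 0.0980332
P(Component C | x) ≈ 0.7652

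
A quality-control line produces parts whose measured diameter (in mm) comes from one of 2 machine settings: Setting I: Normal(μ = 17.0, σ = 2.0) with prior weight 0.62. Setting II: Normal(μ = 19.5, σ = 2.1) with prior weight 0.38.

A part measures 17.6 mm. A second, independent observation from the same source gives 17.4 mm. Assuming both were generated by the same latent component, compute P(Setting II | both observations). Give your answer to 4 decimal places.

The responsibility of component k is π_k f_k(x) divided by Σ_j π_j f_j(x).
Since both observations come from the same component, the likelihood for component k is f_k(x₁)·f_k(x₂).
  f_I = [0.190694] × [0.195521] = 0.0372847
  f_II = [0.126164] × [0.115224] = 0.0145371
Prior × likelihood for each component:
  π_I·f_I = 0.62 × 0.0372847 = 0.0231165
  π_II·f_II = 0.38 × 0.0145371 = 0.00552411
Marginal: 0.0231165 + 0.00552411 = 0.0286406
P(Setting II | x) = 0.00552411 / 0.0286406 ≈ 0.1929

0.1929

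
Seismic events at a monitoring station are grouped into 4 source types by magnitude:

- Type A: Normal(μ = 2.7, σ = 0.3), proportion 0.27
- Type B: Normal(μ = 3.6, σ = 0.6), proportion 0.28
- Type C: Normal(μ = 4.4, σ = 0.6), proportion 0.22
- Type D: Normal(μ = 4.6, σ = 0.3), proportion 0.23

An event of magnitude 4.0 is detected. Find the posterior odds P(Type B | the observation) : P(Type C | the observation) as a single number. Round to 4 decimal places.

Only the two components matter; the odds are (π_i f_i(x)) / (π_j f_j(x)).
Normal densities:
  f_A = 0.000111236
  f_B = 0.532413
  f_C = 0.532413
  f_D = 0.17997
0.149076 / 0.117131 ≈ 1.2727

1.2727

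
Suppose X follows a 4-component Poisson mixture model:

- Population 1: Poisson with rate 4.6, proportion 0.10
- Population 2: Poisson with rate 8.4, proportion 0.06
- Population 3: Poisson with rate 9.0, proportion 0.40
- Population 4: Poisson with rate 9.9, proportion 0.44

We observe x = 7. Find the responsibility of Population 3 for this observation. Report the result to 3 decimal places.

By Bayes' theorem, P(k | x) = π_k f_k(x) / Σ_j π_j f_j(x).
Poisson probabilities:
  f_1 = e^(−4.6)·4.6^7/7! = 0.08692
  f_2 = e^(−8.4)·8.4^7/7! = 0.131659
  f_3 = e^(−9.0)·9.0^7/7! = 0.117116
  f_4 = e^(−9.9)·9.9^7/7! = 0.0927898
Multiply by the mixture weights:
  π_1·f_1 = 0.10 × 0.08692 = 0.008692
  π_2·f_2 = 0.06 × 0.131659 = 0.00789954
  π_3·f_3 = 0.40 × 0.117116 = 0.0468464
  π_4·f_4 = 0.44 × 0.0927898 = 0.0408275
Marginal: 0.008692 + 0.00789954 + 0.0468464 + 0.0408275 = 0.104266
So the posterior for Population 3 is 0.0468464 / 0.104266 ≈ 0.449.

0.449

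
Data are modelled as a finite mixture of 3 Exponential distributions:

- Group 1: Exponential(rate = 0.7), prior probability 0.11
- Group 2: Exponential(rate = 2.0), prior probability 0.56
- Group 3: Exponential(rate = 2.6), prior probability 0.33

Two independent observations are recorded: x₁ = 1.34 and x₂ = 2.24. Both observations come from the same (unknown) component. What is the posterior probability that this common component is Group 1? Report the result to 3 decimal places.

The responsibility of component k is π_k f_k(x) divided by Σ_j π_j f_j(x).
Since both observations come from the same component, the likelihood for component k is f_k(x₁)·f_k(x₂).
  p_1 = [0.7·e^(−0.7·1.34) = 0.7·e^(−0.9380) = 0.273987] × [0.145923] = 0.039981
  p_2 = [2.0·e^(−2.0·1.34) = 2.0·e^(−2.6800) = 0.137126] × [0.0226668] = 0.00310822
  p_3 = [2.6·e^(−2.6·1.34) = 2.6·e^(−3.4840) = 0.0797795] × [0.00768497] = 0.000613103
Unnormalised posteriors:
  π_1·p_1 = 0.11 × 0.039981 = 0.00439791
  π_2·p_2 = 0.56 × 0.00310822 = 0.0017406
  π_3·p_3 = 0.33 × 0.000613103 = 0.000202324
Evidence: 0.00439791 + 0.0017406 + 0.000202324 = 0.00634084
Responsibility of Group 1: 0.00439791 / 0.00634084 ≈ 0.694

0.694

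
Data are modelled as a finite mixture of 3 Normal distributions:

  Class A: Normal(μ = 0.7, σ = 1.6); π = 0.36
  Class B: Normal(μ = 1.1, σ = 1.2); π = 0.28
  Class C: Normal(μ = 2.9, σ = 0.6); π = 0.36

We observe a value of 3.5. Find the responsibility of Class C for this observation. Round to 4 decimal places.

0.8193

P(component k | x) = π_k·f_k(x) / marginal(x), where marginal(x) = Σ_j π_j·f_j(x).
Component likelihoods at x = 3.5:
  p_A = 0.0539233
  p_B = 0.0449925
  p_C = 0.403285
Weight by the priors:
  π_A·p_A = 0.36 × 0.0539233 = 0.0194124
  π_B·p_B = 0.28 × 0.0449925 = 0.0125979
  π_C·p_C = 0.36 × 0.403285 = 0.145182
Denominator: 0.0194124 + 0.0125979 + 0.145182 = 0.177193
P(Class C | the observation) ≈ 0.8193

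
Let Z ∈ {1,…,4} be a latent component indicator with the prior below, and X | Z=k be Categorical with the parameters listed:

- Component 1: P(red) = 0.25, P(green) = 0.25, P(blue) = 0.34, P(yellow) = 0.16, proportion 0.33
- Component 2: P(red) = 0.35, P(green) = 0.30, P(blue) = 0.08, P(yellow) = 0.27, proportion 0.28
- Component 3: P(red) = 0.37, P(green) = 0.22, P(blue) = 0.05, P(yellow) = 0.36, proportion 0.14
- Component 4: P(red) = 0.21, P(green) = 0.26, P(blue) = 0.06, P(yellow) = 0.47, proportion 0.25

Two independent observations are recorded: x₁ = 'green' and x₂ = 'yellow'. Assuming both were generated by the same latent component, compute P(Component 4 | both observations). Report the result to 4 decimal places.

By Bayes' theorem, P(k | x) = π_k f_k(x) / Σ_j π_j f_j(x).
Since both observations come from the same component, the likelihood for component k is f_k(x₁)·f_k(x₂).
  f_1 = [P(green | comp) = 0.25] × [0.16] = 0.04
  f_2 = [P(green | comp) = 0.30] × [0.27] = 0.081
  f_3 = [P(green | comp) = 0.22] × [0.36] = 0.0792
  f_4 = [P(green | comp) = 0.26] × [0.47] = 0.1222
Unnormalised posteriors:
  π_1·f_1 = 0.33 × 0.04 = 0.0132
  π_2·f_2 = 0.28 × 0.081 = 0.02268
  π_3·f_3 = 0.14 × 0.0792 = 0.011088
  π_4·f_4 = 0.25 × 0.1222 = 0.03055
Denominator: 0.0132 + 0.02268 + 0.011088 + 0.03055 = 0.077518
Responsibility of Component 4: 0.03055 / 0.077518 ≈ 0.3941

0.3941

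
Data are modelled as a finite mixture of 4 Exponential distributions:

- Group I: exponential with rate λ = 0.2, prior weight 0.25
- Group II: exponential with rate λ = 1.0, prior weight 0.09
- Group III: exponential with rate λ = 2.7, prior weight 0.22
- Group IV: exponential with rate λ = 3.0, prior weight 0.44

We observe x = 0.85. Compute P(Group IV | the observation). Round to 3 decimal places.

0.423

Posterior ∝ prior × likelihood, so P(k | x) ∝ w_k f_k(x); normalise over all components.
Evaluate each component's likelihood at the observed value:
  p_I = 0.168733
  p_II = 0.427415
  p_III = 0.272056
  p_IV = 0.234245
Prior × likelihood for each component:
  w_I·p_I = 0.25 × 0.168733 = 0.0421832
  w_II·p_II = 0.09 × 0.427415 = 0.0384673
  w_III·p_III = 0.22 × 0.272056 = 0.0598523
  w_IV·p_IV = 0.44 × 0.234245 = 0.103068
Sum: 0.0421832 + 0.0384673 + 0.0598523 + 0.103068 = 0.243571
P(Group IV | 0.85) ≈ 0.423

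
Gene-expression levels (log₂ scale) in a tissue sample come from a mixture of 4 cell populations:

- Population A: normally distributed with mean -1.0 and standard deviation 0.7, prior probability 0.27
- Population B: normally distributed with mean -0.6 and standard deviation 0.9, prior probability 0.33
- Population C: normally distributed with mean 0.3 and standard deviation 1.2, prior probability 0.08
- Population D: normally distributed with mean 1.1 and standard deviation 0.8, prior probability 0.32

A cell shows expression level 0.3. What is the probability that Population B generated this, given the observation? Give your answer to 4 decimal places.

0.3704

P(component k | x) = π_k·f_k(x) / marginal(x), where marginal(x) = Σ_j π_j·f_j(x).
Component likelihoods at x = 0.3:
  f_A = (1/(0.7·√(2π)))·exp(−(0.3−-1.0)²/(2·0.7²)) = 0.569918·exp(-1.72449) = 0.101596
  f_B = (1/(0.9·√(2π)))·exp(−(0.3−-0.6)²/(2·0.9²)) = 0.443269·exp(-0.50000) = 0.268856
  f_C = (1/(1.2·√(2π)))·exp(−(0.3−0.3)²/(2·1.2²)) = 0.332452·exp(-0.00000) = 0.332452
  f_D = (1/(0.8·√(2π)))·exp(−(0.3−1.1)²/(2·0.8²)) = 0.498678·exp(-0.50000) = 0.302463
Unnormalised posteriors:
  π_A·f_A = 0.27 × 0.101596 = 0.0274309
  π_B·f_B = 0.33 × 0.268856 = 0.0887226
  π_C·f_C = 0.08 × 0.332452 = 0.0265962
  π_D·f_D = 0.32 × 0.302463 = 0.0967883
Normaliser: 0.0274309 + 0.0887226 + 0.0265962 + 0.0967883 = 0.239538
P(Population B | x) = 0.0887226 / 0.239538 ≈ 0.3704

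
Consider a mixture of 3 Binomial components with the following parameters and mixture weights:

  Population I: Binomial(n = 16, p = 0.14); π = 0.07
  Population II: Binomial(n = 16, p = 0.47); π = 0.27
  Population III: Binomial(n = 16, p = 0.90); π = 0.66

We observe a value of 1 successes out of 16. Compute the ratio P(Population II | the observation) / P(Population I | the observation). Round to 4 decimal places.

0.0091

Since P(k|x) ∝ P(Z=k) f_k(x), the posterior odds are P(Z=i) f_i(x) / (P(Z=j) f_j(x)).
Binomial probabilities:
  p_I = C(16,1)·0.14^1·0.86^15 = 16·0.14·0.104106 = 0.233198
  p_II = C(16,1)·0.47^1·0.53^15 = 16·0.47·7.31372e-05 = 0.000549991
  p_III = C(16,1)·0.90^1·0.10^15 = 16·0.9·1e-15 = 1.44e-14
0.000148498 / 0.0163239 ≈ 0.0091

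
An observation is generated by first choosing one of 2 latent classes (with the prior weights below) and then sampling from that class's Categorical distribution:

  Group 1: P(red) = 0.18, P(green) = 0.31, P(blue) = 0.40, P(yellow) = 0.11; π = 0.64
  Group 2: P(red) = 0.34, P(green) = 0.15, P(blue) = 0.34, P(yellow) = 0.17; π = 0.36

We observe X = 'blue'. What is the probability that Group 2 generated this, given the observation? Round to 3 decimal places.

Apply Bayes' rule: the posterior for each component is proportional to its prior times its likelihood at x.
Categorical probabilities:
  L_1 = P(blue | comp) = 0.40
  L_2 = P(blue | comp) = 0.34
Prior × likelihood for each component:
  w_1·L_1 = 0.64 × 0.4 = 0.256
  w_2·L_2 = 0.36 × 0.34 = 0.1224
Marginal: 0.256 + 0.1224 = 0.3784
Responsibility of Group 2: 0.1224 / 0.3784 ≈ 0.323

0.323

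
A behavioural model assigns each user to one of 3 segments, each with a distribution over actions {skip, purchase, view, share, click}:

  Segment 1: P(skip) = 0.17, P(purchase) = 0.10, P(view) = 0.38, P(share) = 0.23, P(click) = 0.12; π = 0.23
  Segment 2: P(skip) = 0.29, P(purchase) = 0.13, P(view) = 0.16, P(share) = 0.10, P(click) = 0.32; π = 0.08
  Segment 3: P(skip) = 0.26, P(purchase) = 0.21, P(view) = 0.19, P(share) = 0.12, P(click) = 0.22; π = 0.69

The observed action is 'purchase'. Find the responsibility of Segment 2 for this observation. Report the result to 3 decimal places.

0.058

Posterior ∝ prior × likelihood, so P(k | x) ∝ π_k f_k(x); normalise over all components.
Categorical probabilities:
  L_1 = P(purchase | comp) = 0.10
  L_2 = P(purchase | comp) = 0.13
  L_3 = P(purchase | comp) = 0.21
Weight by the priors:
  π_1·L_1 = 0.23 × 0.1 = 0.023
  π_2·L_2 = 0.08 × 0.13 = 0.0104
  π_3·L_3 = 0.69 × 0.21 = 0.1449
Normaliser: 0.023 + 0.0104 + 0.1449 = 0.1783
P(Segment 2 | 'purchase') = 0.0104 / 0.1783 ≈ 0.058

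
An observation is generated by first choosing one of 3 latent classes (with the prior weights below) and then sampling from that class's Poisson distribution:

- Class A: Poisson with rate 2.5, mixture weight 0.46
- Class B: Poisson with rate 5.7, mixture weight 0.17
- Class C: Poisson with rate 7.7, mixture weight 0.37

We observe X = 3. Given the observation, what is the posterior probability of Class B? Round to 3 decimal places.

P(component k | x) = π_k·f_k(x) / marginal(x), where marginal(x) = Σ_j π_j·f_j(x).
Component likelihoods at x = 3:
  f_A = 0.213763
  f_B = 0.103275
  f_C = 0.0344551
Unnormalised posteriors:
  π_A·f_A = 0.46 × 0.213763 = 0.098331
  π_B·f_B = 0.17 × 0.103275 = 0.0175567
  π_C·f_C = 0.37 × 0.0344551 = 0.0127484
Marginal: 0.098331 + 0.0175567 + 0.0127484 = 0.128636
P(Class B | x) = 0.0175567 / 0.128636 ≈ 0.136

0.136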